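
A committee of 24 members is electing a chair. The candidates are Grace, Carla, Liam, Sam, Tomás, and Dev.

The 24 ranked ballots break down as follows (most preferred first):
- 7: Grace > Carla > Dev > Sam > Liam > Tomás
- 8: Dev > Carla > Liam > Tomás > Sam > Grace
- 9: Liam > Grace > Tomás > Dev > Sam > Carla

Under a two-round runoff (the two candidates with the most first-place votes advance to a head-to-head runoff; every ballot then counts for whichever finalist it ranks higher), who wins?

Dev

Round 1 first-place votes: Grace 7, Carla 0, Liam 9, Sam 0, Tomás 0, Dev 8. Liam and Dev advance.
Runoff: Liam is ranked above Dev on 9 ballots, Dev above Liam on 15.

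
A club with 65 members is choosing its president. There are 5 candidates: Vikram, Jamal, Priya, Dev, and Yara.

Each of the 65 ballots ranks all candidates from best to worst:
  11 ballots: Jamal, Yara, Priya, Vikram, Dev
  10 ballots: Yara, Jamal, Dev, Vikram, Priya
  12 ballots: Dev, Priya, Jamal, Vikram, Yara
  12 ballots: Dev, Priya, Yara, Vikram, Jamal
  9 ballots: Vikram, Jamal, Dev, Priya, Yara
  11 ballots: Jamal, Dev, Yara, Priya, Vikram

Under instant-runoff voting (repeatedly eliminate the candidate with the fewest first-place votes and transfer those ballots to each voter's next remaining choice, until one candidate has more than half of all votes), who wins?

Round 1: Vikram 9, Jamal 22, Priya 0, Dev 24, Yara 10. Priya eliminated.
Round 2: Vikram 9, Jamal 22, Dev 24, Yara 10. Vikram eliminated.
Round 3: Jamal 31, Dev 24, Yara 10. Yara eliminated.
Round 4: Jamal 41, Dev 24. Jamal has a majority (≥33).

Jamal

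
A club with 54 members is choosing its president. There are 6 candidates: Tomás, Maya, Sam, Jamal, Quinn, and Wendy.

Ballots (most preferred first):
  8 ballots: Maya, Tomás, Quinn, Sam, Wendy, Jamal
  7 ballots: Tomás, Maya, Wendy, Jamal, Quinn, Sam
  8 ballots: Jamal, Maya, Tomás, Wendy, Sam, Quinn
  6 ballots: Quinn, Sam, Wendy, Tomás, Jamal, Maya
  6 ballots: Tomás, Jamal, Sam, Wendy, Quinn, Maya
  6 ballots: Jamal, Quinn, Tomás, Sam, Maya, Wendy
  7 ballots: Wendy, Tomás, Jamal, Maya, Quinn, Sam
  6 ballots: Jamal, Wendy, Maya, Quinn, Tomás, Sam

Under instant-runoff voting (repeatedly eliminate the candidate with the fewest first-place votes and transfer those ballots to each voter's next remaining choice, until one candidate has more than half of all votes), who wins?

Round 1: Tomás 13, Maya 8, Sam 0, Jamal 20, Quinn 6, Wendy 7. Sam eliminated.
Round 2: Tomás 13, Maya 8, Jamal 20, Quinn 6, Wendy 7. Quinn eliminated.
Round 3: Tomás 13, Maya 8, Jamal 20, Wendy 13. Maya eliminated.
Round 4: Tomás 21, Jamal 20, Wendy 13. Wendy eliminated.
Round 5: Tomás 34, Jamal 20. Tomás has a majority (≥28).

Tomás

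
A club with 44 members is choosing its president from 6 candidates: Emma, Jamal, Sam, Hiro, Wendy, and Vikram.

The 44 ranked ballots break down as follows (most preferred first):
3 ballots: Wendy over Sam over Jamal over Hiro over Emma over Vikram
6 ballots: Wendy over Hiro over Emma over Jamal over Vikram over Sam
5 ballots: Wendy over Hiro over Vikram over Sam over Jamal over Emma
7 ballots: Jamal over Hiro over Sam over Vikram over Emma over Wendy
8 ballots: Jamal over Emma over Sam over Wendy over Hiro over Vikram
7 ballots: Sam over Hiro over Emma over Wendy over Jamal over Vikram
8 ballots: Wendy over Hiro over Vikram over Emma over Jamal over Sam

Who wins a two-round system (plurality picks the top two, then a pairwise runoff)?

Round 1 first-place votes: Emma 0, Jamal 15, Sam 7, Hiro 0, Wendy 22, Vikram 0. Wendy and Jamal advance.
Runoff: Wendy is ranked above Jamal on 29 ballots, Jamal above Wendy on 15.

Wendy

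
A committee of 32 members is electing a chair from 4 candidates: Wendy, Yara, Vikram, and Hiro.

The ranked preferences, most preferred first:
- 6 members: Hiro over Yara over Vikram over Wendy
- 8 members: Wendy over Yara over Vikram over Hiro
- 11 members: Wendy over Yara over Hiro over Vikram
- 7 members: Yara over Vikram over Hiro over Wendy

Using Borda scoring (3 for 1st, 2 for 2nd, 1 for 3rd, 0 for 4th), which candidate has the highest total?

Yara

Wendy: 6×0 + 8×3 + 11×3 + 7×0 = 57
Yara: 6×2 + 8×2 + 11×2 + 7×3 = 71
Vikram: 6×1 + 8×1 + 11×0 + 7×2 = 28
Hiro: 6×3 + 8×0 + 11×1 + 7×1 = 36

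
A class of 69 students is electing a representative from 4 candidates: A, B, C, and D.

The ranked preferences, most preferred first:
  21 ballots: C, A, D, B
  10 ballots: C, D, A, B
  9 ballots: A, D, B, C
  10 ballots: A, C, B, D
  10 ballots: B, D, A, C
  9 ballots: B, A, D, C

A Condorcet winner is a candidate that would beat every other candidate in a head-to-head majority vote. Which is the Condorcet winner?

A

A vs B: 50–19
A vs C: 38–31
A vs D: 49–20
A beats every other candidate.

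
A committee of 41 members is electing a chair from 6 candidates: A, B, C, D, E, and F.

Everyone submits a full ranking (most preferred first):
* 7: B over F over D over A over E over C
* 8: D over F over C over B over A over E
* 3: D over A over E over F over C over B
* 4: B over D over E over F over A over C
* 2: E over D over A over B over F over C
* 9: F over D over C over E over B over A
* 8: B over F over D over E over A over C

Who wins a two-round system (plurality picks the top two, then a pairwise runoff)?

D

Round 1 first-place votes: A 0, B 19, C 0, D 11, E 2, F 9. B and D advance.
Runoff: B is ranked above D on 19 ballots, D above B on 22.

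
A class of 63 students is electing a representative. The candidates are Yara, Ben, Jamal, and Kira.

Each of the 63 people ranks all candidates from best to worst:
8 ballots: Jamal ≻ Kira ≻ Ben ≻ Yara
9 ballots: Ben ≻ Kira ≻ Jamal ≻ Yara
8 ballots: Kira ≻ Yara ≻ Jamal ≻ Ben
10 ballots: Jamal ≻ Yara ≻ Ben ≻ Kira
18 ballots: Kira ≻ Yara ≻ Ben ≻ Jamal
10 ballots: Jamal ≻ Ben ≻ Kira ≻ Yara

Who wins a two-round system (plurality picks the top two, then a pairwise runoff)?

Round 1 first-place votes: Yara 0, Ben 9, Jamal 28, Kira 26. Jamal and Kira advance.
Runoff: Jamal is ranked above Kira on 28 ballots, Kira above Jamal on 35.

Kira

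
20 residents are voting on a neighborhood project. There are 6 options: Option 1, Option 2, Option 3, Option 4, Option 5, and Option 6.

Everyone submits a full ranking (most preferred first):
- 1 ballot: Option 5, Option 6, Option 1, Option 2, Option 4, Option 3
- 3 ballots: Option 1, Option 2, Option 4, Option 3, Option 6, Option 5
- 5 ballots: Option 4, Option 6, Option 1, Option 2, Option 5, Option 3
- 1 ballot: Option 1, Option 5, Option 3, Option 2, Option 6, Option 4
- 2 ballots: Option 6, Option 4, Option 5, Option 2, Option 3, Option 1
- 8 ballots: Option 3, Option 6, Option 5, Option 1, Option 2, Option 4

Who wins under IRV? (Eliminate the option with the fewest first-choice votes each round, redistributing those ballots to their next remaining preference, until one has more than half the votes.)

Option 4

Round 1: Option 1 4, Option 2 0, Option 3 8, Option 4 5, Option 5 1, Option 6 2. Option 2 eliminated.
Round 2: Option 1 4, Option 3 8, Option 4 5, Option 5 1, Option 6 2. Option 5 eliminated.
Round 3: Option 1 4, Option 3 8, Option 4 5, Option 6 3. Option 6 eliminated.
Round 4: Option 1 5, Option 3 8, Option 4 7. Option 1 eliminated.
Round 5: Option 3 9, Option 4 11. Option 4 has a majority (≥11).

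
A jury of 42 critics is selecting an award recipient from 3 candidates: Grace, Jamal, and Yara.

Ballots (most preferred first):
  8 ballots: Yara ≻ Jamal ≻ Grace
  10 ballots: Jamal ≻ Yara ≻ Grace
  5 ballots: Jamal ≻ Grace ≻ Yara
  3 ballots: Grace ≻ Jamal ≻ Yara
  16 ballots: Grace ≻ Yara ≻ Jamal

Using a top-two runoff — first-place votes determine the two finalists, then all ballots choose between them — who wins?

Jamal

Round 1 first-place votes: Grace 19, Jamal 15, Yara 8. Grace and Jamal advance.
Runoff: Grace is ranked above Jamal on 19 ballots, Jamal above Grace on 23.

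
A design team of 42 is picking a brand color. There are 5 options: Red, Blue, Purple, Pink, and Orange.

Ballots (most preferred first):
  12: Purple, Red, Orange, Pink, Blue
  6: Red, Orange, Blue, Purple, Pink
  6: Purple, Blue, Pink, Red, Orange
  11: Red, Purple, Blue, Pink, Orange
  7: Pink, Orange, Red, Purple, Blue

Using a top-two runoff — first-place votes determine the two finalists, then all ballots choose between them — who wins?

Red

Round 1 first-place votes: Red 17, Blue 0, Purple 18, Pink 7, Orange 0. Purple and Red advance.
Runoff: Purple is ranked above Red on 18 ballots, Red above Purple on 24.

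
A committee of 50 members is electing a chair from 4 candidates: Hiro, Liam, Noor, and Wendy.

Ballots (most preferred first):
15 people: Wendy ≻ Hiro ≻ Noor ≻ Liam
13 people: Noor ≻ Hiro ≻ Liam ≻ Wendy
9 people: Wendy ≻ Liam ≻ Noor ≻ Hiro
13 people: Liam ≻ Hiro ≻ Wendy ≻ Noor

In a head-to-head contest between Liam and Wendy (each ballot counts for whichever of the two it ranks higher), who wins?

Liam is ranked above Wendy on 26 ballots; Wendy above Liam on 24.

Liam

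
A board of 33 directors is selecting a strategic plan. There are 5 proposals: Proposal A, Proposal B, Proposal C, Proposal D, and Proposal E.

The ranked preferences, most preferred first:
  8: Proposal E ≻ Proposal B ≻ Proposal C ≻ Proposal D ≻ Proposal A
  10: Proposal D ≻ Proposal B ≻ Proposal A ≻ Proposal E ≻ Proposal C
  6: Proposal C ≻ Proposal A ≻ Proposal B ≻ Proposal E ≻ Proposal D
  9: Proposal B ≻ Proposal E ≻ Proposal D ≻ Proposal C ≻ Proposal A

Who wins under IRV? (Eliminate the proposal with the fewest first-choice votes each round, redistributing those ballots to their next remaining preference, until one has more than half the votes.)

Round 1: Proposal A 0, Proposal B 9, Proposal C 6, Proposal D 10, Proposal E 8. Proposal A eliminated.
Round 2: Proposal B 9, Proposal C 6, Proposal D 10, Proposal E 8. Proposal C eliminated.
Round 3: Proposal B 15, Proposal D 10, Proposal E 8. Proposal E eliminated.
Round 4: Proposal B 23, Proposal D 10. Proposal B has a majority (≥17).

Proposal B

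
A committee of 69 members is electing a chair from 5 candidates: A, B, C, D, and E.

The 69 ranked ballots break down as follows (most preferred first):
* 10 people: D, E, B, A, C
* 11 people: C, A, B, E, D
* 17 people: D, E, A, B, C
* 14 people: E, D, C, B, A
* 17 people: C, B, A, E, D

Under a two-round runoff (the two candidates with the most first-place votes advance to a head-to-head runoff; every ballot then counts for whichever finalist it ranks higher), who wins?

D

Round 1 first-place votes: A 0, B 0, C 28, D 27, E 14. C and D advance.
Runoff: C is ranked above D on 28 ballots, D above C on 41.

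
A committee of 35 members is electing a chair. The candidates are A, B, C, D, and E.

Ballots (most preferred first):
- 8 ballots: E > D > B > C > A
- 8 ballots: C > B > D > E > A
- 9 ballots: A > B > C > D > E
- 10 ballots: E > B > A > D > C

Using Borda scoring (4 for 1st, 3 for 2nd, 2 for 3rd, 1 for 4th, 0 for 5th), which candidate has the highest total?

B

A: 8×0 + 8×0 + 9×4 + 10×2 = 56
B: 8×2 + 8×3 + 9×3 + 10×3 = 97
C: 8×1 + 8×4 + 9×2 + 10×0 = 58
D: 8×3 + 8×2 + 9×1 + 10×1 = 59
E: 8×4 + 8×1 + 9×0 + 10×4 = 80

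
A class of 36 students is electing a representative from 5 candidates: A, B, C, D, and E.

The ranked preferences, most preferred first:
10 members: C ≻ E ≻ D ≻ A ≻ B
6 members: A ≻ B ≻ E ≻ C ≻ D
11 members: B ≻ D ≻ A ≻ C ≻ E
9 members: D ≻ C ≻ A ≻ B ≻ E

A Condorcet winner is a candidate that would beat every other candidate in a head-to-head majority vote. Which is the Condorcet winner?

D vs A: 30–6
D vs B: 19–17
D vs C: 20–16
D vs E: 20–16
D beats every other candidate.

D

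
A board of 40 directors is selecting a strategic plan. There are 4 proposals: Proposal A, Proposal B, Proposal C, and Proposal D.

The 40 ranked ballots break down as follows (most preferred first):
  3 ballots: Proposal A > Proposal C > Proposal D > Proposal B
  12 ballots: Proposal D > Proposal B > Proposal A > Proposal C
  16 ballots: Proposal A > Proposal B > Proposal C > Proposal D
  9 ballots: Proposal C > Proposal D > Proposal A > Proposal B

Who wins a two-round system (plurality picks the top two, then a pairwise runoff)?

Proposal D

Round 1 first-place votes: Proposal A 19, Proposal B 0, Proposal C 9, Proposal D 12. Proposal A and Proposal D advance.
Runoff: Proposal A is ranked above Proposal D on 19 ballots, Proposal D above Proposal A on 21.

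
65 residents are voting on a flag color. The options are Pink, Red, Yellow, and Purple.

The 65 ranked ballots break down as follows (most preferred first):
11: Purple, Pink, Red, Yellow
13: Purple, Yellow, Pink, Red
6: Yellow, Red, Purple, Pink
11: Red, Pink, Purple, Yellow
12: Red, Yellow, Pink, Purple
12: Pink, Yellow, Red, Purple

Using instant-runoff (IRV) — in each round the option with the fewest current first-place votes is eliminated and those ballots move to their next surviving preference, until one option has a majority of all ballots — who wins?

Round 1: Pink 12, Red 23, Yellow 6, Purple 24. Yellow eliminated.
Round 2: Pink 12, Red 29, Purple 24. Pink eliminated.
Round 3: Red 41, Purple 24. Red has a majority (≥33).

Red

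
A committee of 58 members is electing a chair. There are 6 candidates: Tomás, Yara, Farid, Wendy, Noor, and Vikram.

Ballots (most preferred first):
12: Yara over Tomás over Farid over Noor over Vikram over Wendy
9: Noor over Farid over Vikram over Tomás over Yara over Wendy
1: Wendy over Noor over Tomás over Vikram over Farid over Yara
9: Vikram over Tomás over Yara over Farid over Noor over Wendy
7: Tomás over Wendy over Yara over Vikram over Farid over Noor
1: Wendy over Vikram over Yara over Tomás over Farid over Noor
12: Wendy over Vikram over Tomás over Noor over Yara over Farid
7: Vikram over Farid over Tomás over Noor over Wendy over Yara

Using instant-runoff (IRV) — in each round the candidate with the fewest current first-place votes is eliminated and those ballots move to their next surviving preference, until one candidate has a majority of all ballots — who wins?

Vikram

Round 1: Tomás 7, Yara 12, Farid 0, Wendy 14, Noor 9, Vikram 16. Farid eliminated.
Round 2: Tomás 7, Yara 12, Wendy 14, Noor 9, Vikram 16. Tomás eliminated.
Round 3: Yara 12, Wendy 21, Noor 9, Vikram 16. Noor eliminated.
Round 4: Yara 12, Wendy 21, Vikram 25. Yara eliminated.
Round 5: Wendy 21, Vikram 37. Vikram has a majority (≥30).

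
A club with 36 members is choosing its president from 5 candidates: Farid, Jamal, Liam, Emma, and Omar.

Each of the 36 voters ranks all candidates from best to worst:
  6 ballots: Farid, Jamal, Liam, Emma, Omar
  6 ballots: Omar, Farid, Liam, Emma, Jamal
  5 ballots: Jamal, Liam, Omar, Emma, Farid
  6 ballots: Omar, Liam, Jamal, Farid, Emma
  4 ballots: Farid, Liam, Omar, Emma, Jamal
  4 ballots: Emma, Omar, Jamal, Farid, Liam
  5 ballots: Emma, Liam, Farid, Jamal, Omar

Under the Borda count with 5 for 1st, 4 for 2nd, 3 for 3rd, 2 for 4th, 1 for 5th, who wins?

Farid: 6×5 + 6×4 + 5×1 + 6×2 + 4×5 + 4×2 + 5×3 = 114
Jamal: 6×4 + 6×1 + 5×5 + 6×3 + 4×1 + 4×3 + 5×2 = 99
Liam: 6×3 + 6×3 + 5×4 + 6×4 + 4×4 + 4×1 + 5×4 = 120
Emma: 6×2 + 6×2 + 5×2 + 6×1 + 4×2 + 4×5 + 5×5 = 93
Omar: 6×1 + 6×5 + 5×3 + 6×5 + 4×3 + 4×4 + 5×1 = 114

Liam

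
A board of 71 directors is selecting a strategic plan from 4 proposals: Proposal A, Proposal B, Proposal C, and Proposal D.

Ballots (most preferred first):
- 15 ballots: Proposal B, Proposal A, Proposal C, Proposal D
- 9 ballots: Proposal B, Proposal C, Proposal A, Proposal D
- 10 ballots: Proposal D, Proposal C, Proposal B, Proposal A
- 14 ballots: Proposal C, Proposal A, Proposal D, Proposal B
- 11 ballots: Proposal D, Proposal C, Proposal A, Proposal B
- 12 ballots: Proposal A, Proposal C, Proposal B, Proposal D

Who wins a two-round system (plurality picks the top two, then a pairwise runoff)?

Proposal B

Round 1 first-place votes: Proposal A 12, Proposal B 24, Proposal C 14, Proposal D 21. Proposal B and Proposal D advance.
Runoff: Proposal B is ranked above Proposal D on 36 ballots, Proposal D above Proposal B on 35.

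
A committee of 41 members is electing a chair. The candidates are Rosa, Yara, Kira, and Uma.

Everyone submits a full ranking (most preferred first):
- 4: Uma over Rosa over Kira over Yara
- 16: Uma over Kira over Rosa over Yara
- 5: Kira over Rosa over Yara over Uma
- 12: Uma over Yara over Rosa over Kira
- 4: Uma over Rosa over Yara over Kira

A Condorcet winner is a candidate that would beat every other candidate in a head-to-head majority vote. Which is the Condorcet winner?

Uma vs Rosa: 36–5
Uma vs Yara: 36–5
Uma vs Kira: 36–5
Uma beats every other candidate.

Uma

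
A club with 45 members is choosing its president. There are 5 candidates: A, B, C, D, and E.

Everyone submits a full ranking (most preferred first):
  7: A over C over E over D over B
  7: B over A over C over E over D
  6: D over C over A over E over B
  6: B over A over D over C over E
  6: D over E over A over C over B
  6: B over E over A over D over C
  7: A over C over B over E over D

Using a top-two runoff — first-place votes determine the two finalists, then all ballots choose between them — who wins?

Round 1 first-place votes: A 14, B 19, C 0, D 12, E 0. B and A advance.
Runoff: B is ranked above A on 19 ballots, A above B on 26.

A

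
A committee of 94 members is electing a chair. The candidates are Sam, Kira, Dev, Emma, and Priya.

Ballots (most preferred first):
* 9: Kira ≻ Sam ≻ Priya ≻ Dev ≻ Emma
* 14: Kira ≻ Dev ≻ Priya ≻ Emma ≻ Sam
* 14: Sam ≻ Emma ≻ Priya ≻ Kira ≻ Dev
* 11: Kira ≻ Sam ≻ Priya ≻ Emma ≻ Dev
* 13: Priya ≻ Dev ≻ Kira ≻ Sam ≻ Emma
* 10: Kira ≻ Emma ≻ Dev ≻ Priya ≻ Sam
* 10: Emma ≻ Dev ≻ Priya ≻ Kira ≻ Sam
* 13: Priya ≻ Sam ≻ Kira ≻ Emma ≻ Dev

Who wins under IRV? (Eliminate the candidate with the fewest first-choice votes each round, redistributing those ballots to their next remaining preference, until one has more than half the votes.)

Round 1: Sam 14, Kira 44, Dev 0, Emma 10, Priya 26. Dev eliminated.
Round 2: Sam 14, Kira 44, Emma 10, Priya 26. Emma eliminated.
Round 3: Sam 14, Kira 44, Priya 36. Sam eliminated.
Round 4: Kira 44, Priya 50. Priya has a majority (≥48).

Priya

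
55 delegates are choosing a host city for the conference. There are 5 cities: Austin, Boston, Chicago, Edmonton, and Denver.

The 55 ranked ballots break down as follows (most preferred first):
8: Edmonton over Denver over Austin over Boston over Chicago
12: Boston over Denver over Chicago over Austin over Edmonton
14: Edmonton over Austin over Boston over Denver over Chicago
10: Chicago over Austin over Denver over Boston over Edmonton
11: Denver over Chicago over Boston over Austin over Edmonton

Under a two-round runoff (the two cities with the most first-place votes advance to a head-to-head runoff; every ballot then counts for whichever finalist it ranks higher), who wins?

Boston

Round 1 first-place votes: Austin 0, Boston 12, Chicago 10, Edmonton 22, Denver 11. Edmonton and Boston advance.
Runoff: Edmonton is ranked above Boston on 22 ballots, Boston above Edmonton on 33.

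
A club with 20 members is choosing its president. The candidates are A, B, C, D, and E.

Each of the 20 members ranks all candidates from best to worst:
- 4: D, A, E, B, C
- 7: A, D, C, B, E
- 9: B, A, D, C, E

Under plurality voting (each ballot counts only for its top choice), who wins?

First-place votes: A 7, B 9, C 0, D 4, E 0.

B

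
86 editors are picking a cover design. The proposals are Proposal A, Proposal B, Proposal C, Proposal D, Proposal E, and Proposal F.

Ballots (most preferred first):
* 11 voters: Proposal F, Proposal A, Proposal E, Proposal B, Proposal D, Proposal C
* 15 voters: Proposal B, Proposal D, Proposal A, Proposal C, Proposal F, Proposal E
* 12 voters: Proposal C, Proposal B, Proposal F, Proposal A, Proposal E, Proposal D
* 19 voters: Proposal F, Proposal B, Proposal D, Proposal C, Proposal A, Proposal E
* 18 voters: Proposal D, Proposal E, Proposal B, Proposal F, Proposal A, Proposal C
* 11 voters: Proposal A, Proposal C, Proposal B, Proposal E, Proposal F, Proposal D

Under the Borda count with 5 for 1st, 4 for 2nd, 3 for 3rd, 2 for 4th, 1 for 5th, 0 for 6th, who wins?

Proposal A: 11×4 + 15×3 + 12×2 + 19×1 + 18×1 + 11×5 = 205
Proposal B: 11×2 + 15×5 + 12×4 + 19×4 + 18×3 + 11×3 = 308
Proposal C: 11×0 + 15×2 + 12×5 + 19×2 + 18×0 + 11×4 = 172
Proposal D: 11×1 + 15×4 + 12×0 + 19×3 + 18×5 + 11×0 = 218
Proposal E: 11×3 + 15×0 + 12×1 + 19×0 + 18×4 + 11×2 = 139
Proposal F: 11×5 + 15×1 + 12×3 + 19×5 + 18×2 + 11×1 = 248

Proposal B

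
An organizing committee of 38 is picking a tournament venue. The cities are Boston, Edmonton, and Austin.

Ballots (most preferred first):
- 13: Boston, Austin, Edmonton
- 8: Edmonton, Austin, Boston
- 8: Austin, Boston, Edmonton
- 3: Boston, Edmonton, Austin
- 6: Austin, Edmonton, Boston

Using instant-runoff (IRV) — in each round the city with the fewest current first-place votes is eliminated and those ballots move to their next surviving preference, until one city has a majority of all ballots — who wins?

Round 1: Boston 16, Edmonton 8, Austin 14. Edmonton eliminated.
Round 2: Boston 16, Austin 22. Austin has a majority (≥20).

Austin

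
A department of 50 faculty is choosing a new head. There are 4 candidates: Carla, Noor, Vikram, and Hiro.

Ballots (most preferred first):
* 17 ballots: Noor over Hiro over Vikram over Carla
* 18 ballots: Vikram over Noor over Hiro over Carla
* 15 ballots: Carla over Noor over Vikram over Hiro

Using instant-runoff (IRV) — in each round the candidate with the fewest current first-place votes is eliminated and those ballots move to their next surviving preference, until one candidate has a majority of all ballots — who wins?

Round 1: Carla 15, Noor 17, Vikram 18, Hiro 0. Hiro eliminated.
Round 2: Carla 15, Noor 17, Vikram 18. Carla eliminated.
Round 3: Noor 32, Vikram 18. Noor has a majority (≥26).

Noor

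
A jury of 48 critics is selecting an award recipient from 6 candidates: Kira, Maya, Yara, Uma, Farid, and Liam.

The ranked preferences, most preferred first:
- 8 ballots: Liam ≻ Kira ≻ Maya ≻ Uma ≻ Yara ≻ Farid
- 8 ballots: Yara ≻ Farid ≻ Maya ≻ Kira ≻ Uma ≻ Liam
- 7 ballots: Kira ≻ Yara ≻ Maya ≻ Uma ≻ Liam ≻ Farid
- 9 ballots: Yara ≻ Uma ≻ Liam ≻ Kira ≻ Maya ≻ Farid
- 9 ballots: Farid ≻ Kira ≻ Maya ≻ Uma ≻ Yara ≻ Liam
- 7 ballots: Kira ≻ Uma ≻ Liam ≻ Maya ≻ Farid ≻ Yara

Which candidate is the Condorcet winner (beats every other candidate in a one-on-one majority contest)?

Kira vs Maya: 40–8
Kira vs Yara: 31–17
Kira vs Uma: 39–9
Kira vs Farid: 31–17
Kira vs Liam: 31–17
Kira beats every other candidate.

Kira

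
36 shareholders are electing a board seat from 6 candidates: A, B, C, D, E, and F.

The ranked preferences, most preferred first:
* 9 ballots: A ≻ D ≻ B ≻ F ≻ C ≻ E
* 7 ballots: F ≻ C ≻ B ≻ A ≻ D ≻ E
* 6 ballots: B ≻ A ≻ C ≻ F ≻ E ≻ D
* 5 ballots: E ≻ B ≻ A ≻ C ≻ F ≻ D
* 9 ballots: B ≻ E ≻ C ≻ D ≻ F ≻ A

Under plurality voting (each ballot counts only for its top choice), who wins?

First-place votes: A 9, B 15, C 0, D 0, E 5, F 7.

B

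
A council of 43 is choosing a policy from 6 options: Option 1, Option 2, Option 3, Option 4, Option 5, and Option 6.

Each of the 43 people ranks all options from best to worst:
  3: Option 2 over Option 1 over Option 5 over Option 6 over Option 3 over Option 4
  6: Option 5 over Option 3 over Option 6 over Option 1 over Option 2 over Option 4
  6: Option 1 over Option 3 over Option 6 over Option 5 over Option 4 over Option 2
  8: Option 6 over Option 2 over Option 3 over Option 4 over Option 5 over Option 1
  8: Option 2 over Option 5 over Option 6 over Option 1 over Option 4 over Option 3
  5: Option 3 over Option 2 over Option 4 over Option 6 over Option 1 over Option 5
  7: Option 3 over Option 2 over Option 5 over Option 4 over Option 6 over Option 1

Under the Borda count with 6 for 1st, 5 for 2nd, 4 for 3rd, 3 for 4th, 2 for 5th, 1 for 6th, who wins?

Option 1: 3×5 + 6×3 + 6×6 + 8×1 + 8×3 + 5×2 + 7×1 = 118
Option 2: 3×6 + 6×2 + 6×1 + 8×5 + 8×6 + 5×5 + 7×5 = 184
Option 3: 3×2 + 6×5 + 6×5 + 8×4 + 8×1 + 5×6 + 7×6 = 178
Option 4: 3×1 + 6×1 + 6×2 + 8×3 + 8×2 + 5×4 + 7×3 = 102
Option 5: 3×4 + 6×6 + 6×3 + 8×2 + 8×5 + 5×1 + 7×4 = 155
Option 6: 3×3 + 6×4 + 6×4 + 8×6 + 8×4 + 5×3 + 7×2 = 166

Option 2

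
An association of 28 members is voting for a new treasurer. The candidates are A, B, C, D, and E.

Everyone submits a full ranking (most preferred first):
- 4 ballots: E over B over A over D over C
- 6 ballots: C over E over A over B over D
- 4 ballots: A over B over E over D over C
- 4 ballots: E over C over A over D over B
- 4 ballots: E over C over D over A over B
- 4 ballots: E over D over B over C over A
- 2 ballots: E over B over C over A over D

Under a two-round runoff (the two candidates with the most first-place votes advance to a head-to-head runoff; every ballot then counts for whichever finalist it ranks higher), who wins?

Round 1 first-place votes: A 4, B 0, C 6, D 0, E 18. E and C advance.
Runoff: E is ranked above C on 22 ballots, C above E on 6.

E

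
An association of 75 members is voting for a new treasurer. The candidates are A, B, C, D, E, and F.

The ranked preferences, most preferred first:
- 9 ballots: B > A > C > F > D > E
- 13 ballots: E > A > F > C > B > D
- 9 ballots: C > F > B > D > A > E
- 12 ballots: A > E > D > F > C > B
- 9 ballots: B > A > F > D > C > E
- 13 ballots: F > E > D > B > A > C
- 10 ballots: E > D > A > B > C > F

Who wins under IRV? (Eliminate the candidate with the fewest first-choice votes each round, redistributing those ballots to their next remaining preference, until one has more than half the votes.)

F

Round 1: A 12, B 18, C 9, D 0, E 23, F 13. D eliminated.
Round 2: A 12, B 18, C 9, E 23, F 13. C eliminated.
Round 3: A 12, B 18, E 23, F 22. A eliminated.
Round 4: B 18, E 35, F 22. B eliminated.
Round 5: E 35, F 40. F has a majority (≥38).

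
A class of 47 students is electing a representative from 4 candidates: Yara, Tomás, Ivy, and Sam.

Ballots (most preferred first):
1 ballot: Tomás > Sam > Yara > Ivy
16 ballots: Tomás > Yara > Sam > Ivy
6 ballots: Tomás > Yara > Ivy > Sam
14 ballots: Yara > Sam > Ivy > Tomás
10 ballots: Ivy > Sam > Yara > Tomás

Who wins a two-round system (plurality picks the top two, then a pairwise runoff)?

Round 1 first-place votes: Yara 14, Tomás 23, Ivy 10, Sam 0. Tomás and Yara advance.
Runoff: Tomás is ranked above Yara on 23 ballots, Yara above Tomás on 24.

Yara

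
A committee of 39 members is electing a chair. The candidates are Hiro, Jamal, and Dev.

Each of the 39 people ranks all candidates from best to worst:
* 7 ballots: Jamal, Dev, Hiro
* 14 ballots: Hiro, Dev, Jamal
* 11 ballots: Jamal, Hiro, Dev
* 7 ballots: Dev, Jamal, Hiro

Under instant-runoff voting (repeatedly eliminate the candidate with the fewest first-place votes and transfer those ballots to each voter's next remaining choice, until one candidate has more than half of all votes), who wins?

Round 1: Hiro 14, Jamal 18, Dev 7. Dev eliminated.
Round 2: Hiro 14, Jamal 25. Jamal has a majority (≥20).

Jamal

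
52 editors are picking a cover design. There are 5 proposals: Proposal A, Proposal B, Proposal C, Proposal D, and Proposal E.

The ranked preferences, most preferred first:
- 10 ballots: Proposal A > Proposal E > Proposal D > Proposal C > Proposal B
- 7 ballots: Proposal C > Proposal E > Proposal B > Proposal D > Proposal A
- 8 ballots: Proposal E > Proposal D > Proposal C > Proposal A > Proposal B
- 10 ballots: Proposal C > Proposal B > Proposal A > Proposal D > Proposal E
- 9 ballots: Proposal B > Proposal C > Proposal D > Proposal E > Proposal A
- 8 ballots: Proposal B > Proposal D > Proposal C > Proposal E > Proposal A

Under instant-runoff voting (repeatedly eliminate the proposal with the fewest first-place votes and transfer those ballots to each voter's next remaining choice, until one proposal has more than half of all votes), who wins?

Proposal C

Round 1: Proposal A 10, Proposal B 17, Proposal C 17, Proposal D 0, Proposal E 8. Proposal D eliminated.
Round 2: Proposal A 10, Proposal B 17, Proposal C 17, Proposal E 8. Proposal E eliminated.
Round 3: Proposal A 10, Proposal B 17, Proposal C 25. Proposal A eliminated.
Round 4: Proposal B 17, Proposal C 35. Proposal C has a majority (≥27).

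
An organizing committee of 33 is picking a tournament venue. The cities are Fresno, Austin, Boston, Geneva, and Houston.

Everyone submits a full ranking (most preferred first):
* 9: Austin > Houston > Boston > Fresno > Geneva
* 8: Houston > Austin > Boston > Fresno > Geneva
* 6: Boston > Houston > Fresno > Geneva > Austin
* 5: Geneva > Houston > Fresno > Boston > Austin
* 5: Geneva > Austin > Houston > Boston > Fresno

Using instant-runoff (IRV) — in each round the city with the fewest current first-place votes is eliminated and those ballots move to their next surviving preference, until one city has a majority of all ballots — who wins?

Round 1: Fresno 0, Austin 9, Boston 6, Geneva 10, Houston 8. Fresno eliminated.
Round 2: Austin 9, Boston 6, Geneva 10, Houston 8. Boston eliminated.
Round 3: Austin 9, Geneva 10, Houston 14. Austin eliminated.
Round 4: Geneva 10, Houston 23. Houston has a majority (≥17).

Houston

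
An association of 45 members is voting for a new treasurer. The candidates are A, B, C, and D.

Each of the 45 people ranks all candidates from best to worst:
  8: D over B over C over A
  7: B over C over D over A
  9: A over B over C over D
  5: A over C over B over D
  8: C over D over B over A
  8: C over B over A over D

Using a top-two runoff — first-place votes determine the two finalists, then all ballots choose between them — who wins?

C

Round 1 first-place votes: A 14, B 7, C 16, D 8. C and A advance.
Runoff: C is ranked above A on 31 ballots, A above C on 14.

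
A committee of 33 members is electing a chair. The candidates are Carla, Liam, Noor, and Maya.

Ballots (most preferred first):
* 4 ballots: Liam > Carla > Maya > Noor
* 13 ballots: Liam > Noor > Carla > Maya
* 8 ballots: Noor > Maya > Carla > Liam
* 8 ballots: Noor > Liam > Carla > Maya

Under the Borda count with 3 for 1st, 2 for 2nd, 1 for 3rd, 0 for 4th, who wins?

Carla: 4×2 + 13×1 + 8×1 + 8×1 = 37
Liam: 4×3 + 13×3 + 8×0 + 8×2 = 67
Noor: 4×0 + 13×2 + 8×3 + 8×3 = 74
Maya: 4×1 + 13×0 + 8×2 + 8×0 = 20

Noor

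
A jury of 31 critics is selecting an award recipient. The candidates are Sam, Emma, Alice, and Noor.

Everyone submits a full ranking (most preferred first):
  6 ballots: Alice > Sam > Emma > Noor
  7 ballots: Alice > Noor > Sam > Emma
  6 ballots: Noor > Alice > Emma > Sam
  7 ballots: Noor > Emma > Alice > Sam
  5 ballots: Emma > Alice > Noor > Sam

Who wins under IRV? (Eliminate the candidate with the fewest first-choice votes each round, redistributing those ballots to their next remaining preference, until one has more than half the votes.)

Round 1: Sam 0, Emma 5, Alice 13, Noor 13. Sam eliminated.
Round 2: Emma 5, Alice 13, Noor 13. Emma eliminated.
Round 3: Alice 18, Noor 13. Alice has a majority (≥16).

Alice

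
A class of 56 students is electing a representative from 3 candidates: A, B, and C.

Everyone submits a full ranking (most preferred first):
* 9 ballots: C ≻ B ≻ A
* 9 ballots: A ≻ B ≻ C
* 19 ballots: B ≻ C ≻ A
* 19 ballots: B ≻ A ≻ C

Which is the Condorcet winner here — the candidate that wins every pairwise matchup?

B vs A: 47–9
B vs C: 47–9
B beats every other candidate.

B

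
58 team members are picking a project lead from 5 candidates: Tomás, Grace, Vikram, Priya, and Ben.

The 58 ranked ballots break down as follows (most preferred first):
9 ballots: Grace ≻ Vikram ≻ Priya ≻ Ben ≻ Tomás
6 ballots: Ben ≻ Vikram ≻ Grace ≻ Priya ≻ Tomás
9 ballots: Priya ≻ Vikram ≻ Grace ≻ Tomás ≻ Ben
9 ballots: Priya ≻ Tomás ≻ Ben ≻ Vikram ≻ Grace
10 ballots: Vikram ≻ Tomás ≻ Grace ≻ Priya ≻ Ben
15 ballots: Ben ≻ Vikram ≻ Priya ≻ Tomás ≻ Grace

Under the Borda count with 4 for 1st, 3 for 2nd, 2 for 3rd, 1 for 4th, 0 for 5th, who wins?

Tomás: 9×0 + 6×0 + 9×1 + 9×3 + 10×3 + 15×1 = 81
Grace: 9×4 + 6×2 + 9×2 + 9×0 + 10×2 + 15×0 = 86
Vikram: 9×3 + 6×3 + 9×3 + 9×1 + 10×4 + 15×3 = 166
Priya: 9×2 + 6×1 + 9×4 + 9×4 + 10×1 + 15×2 = 136
Ben: 9×1 + 6×4 + 9×0 + 9×2 + 10×0 + 15×4 = 111

Vikram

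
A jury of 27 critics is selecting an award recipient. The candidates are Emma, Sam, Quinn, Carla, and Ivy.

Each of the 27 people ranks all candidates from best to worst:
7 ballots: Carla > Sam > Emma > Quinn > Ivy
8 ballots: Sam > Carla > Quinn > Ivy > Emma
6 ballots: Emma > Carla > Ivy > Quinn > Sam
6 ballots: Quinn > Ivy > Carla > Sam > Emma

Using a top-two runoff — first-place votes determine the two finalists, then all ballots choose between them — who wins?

Carla

Round 1 first-place votes: Emma 6, Sam 8, Quinn 6, Carla 7, Ivy 0. Sam and Carla advance.
Runoff: Sam is ranked above Carla on 8 ballots, Carla above Sam on 19.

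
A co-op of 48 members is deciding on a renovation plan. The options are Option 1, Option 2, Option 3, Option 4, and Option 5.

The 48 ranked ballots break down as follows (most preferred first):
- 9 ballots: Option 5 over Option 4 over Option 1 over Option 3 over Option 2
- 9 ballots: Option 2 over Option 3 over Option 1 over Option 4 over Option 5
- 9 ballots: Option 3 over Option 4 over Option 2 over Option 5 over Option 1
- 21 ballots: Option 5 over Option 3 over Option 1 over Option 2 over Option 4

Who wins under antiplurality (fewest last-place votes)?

Option 3

Last-place votes: Option 1 9, Option 2 9, Option 3 0, Option 4 21, Option 5 9.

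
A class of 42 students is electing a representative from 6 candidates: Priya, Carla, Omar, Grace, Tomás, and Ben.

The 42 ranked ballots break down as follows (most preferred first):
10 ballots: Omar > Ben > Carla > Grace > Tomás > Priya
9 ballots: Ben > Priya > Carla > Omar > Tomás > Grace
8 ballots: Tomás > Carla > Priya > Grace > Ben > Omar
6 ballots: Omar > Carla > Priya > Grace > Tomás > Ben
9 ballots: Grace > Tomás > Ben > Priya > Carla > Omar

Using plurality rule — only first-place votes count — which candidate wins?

Omar

First-place votes: Priya 0, Carla 0, Omar 16, Grace 9, Tomás 8, Ben 9.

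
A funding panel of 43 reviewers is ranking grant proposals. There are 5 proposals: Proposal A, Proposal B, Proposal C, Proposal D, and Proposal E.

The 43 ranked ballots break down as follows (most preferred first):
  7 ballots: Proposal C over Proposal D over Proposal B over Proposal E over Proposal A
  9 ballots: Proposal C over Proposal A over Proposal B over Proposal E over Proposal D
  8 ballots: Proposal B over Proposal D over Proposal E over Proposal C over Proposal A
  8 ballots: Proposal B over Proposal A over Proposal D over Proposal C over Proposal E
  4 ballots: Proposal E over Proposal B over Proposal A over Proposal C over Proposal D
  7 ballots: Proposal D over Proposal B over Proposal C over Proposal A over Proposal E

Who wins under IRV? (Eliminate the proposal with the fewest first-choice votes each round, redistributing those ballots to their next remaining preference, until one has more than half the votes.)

Round 1: Proposal A 0, Proposal B 16, Proposal C 16, Proposal D 7, Proposal E 4. Proposal A eliminated.
Round 2: Proposal B 16, Proposal C 16, Proposal D 7, Proposal E 4. Proposal E eliminated.
Round 3: Proposal B 20, Proposal C 16, Proposal D 7. Proposal D eliminated.
Round 4: Proposal B 27, Proposal C 16. Proposal B has a majority (≥22).

Proposal B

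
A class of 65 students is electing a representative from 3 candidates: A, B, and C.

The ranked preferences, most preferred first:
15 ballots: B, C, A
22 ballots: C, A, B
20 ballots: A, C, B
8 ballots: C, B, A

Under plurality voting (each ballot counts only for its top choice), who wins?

C

First-place votes: A 20, B 15, C 30.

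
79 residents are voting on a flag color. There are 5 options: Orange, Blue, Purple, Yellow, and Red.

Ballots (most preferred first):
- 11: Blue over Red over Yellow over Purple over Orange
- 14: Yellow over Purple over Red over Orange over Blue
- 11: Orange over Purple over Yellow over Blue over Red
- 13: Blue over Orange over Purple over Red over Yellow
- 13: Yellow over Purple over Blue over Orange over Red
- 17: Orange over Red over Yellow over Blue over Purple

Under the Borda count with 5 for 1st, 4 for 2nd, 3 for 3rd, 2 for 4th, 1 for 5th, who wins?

Orange: 11×1 + 14×2 + 11×5 + 13×4 + 13×2 + 17×5 = 257
Blue: 11×5 + 14×1 + 11×2 + 13×5 + 13×3 + 17×2 = 229
Purple: 11×2 + 14×4 + 11×4 + 13×3 + 13×4 + 17×1 = 230
Yellow: 11×3 + 14×5 + 11×3 + 13×1 + 13×5 + 17×3 = 265
Red: 11×4 + 14×3 + 11×1 + 13×2 + 13×1 + 17×4 = 204

Yellow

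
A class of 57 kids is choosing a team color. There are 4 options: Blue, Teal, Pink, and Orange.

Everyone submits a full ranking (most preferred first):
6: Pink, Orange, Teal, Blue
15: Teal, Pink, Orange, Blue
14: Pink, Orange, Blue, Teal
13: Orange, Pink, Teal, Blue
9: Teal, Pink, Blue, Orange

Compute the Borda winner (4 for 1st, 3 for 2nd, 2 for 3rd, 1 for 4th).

Blue: 6×1 + 15×1 + 14×2 + 13×1 + 9×2 = 80
Teal: 6×2 + 15×4 + 14×1 + 13×2 + 9×4 = 148
Pink: 6×4 + 15×3 + 14×4 + 13×3 + 9×3 = 191
Orange: 6×3 + 15×2 + 14×3 + 13×4 + 9×1 = 151

Pink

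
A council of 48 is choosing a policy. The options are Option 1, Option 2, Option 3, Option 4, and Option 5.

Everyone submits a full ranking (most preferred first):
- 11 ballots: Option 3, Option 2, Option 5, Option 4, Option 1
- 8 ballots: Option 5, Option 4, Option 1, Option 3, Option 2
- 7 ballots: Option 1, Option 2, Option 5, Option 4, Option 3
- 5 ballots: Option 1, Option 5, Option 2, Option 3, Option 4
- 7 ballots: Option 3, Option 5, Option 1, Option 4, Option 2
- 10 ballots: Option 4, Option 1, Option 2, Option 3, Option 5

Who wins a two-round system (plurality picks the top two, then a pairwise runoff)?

Option 1

Round 1 first-place votes: Option 1 12, Option 2 0, Option 3 18, Option 4 10, Option 5 8. Option 3 and Option 1 advance.
Runoff: Option 3 is ranked above Option 1 on 18 ballots, Option 1 above Option 3 on 30.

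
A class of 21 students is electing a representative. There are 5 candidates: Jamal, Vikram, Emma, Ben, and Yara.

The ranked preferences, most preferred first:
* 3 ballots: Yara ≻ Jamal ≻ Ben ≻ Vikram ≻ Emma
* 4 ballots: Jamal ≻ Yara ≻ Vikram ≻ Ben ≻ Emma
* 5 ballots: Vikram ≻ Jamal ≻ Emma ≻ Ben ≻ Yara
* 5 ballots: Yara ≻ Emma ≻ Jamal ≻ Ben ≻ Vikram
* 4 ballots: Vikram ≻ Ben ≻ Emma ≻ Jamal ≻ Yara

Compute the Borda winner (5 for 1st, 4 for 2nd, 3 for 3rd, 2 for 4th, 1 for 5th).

Jamal: 3×4 + 4×5 + 5×4 + 5×3 + 4×2 = 75
Vikram: 3×2 + 4×3 + 5×5 + 5×1 + 4×5 = 68
Emma: 3×1 + 4×1 + 5×3 + 5×4 + 4×3 = 54
Ben: 3×3 + 4×2 + 5×2 + 5×2 + 4×4 = 53
Yara: 3×5 + 4×4 + 5×1 + 5×5 + 4×1 = 65

Jamal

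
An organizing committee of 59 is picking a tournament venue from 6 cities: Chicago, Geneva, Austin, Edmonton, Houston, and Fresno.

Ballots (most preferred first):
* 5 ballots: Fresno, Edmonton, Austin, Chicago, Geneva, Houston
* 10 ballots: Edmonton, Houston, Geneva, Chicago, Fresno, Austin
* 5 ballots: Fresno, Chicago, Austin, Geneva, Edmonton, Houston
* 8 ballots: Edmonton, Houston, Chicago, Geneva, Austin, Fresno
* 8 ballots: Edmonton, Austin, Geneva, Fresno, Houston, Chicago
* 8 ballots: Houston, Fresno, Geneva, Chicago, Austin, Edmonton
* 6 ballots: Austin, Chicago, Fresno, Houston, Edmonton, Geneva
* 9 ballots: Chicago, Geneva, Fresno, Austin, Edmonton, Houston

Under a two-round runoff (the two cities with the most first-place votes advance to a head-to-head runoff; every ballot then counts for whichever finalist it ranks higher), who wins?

Round 1 first-place votes: Chicago 9, Geneva 0, Austin 6, Edmonton 26, Houston 8, Fresno 10. Edmonton and Fresno advance.
Runoff: Edmonton is ranked above Fresno on 26 ballots, Fresno above Edmonton on 33.

Fresno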